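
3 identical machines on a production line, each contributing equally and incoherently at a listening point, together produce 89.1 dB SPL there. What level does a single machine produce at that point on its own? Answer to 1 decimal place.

84.3 dB SPL

3 equal incoherent sources add 10·log₁₀(3) = 4.77 dB over one source.
L_one = 89.1 − 4.77 = 84.3 dB SPL.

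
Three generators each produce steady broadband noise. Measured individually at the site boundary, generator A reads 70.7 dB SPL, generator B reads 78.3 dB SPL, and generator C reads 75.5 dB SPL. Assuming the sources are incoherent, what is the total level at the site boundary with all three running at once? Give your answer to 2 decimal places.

80.60 dB SPL

Add the sources as powers (linear), then convert back to dB:
L_total = 10·log₁₀(10^(70.7/10) + 10^(78.3/10) + 10^(75.5/10)) = 10·log₁₀(114800000) = 80.60 dB SPL.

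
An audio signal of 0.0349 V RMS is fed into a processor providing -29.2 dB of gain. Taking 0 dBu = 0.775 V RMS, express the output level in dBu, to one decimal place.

-56.1 dBu

Input level: 20·log₁₀(0.0349/0.775) = -26.93 dBu.
Output: -26.93 − 29.2 = -56.1 dBu.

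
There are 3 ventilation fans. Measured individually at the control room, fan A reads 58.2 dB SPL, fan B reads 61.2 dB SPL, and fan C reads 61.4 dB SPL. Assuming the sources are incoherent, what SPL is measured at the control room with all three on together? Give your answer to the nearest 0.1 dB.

Uncorrelated sources add in intensity (power), not in dB.
L_total = 10·log₁₀(10^(58.2/10) + 10^(61.2/10) + 10^(61.4/10)) = 10·log₁₀(3359000) = 65.3 dB SPL.

65.3 dB SPL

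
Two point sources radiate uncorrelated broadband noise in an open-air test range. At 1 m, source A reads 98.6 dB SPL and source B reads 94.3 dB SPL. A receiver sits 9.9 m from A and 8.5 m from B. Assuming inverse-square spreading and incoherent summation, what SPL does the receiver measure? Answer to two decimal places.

80.46 dB SPL

At the listener: L_A = 98.6 − 20·log₁₀(9.9) = 78.687 dB; L_B = 94.3 − 20·log₁₀(8.5) = 75.712 dB.
Combined: 10·log₁₀(10^(78.687/10)+10^(75.712/10)) = 80.46 dB SPL.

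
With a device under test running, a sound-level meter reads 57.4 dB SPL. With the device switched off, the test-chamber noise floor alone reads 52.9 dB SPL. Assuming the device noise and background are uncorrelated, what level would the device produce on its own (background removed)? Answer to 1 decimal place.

Remove the background by subtracting linear intensities:
L_src = 10·log₁₀(10^(57.4/10) − 10^(52.9/10)) = 10·log₁₀(354600) = 55.5 dB SPL.

55.5 dB SPL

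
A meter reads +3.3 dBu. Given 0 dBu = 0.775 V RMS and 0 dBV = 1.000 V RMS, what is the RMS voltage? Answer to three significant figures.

1.13 V

V = 0.775 V × 10^(+3.3/20).
= 0.775 × 1.462 = 1.13 V.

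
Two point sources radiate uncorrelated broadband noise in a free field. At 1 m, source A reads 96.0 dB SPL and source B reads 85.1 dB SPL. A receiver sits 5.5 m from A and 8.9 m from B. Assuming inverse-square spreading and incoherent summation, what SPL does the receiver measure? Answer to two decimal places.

81.33 dB SPL

At the listener: L_A = 96.0 − 20·log₁₀(5.5) = 81.193 dB; L_B = 85.1 − 20·log₁₀(8.9) = 66.112 dB.
Combined: 10·log₁₀(10^(81.193/10)+10^(66.112/10)) = 81.33 dB SPL.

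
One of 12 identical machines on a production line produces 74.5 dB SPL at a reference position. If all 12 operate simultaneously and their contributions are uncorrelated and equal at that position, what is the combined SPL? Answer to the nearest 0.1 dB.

12 equal incoherent sources raise the level by 10·log₁₀(12) = 10.79 dB.
L_total = 74.5 + 10.79 = 85.3 dB SPL.

85.3 dB SPL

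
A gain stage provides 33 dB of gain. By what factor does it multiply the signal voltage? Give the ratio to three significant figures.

Voltage ratio = 10^(dB/20).
10^(33/20) = 10^(1.650) = 44.7.

44.7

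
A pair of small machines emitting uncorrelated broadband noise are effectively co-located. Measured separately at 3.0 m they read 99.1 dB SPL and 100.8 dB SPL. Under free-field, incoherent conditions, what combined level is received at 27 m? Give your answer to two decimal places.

Combined at 3.0 m: 10·log₁₀(10^(99.1/10)+10^(100.8/10)) = 103.043 dB SPL.
Then apply −20·log₁₀(27/3.0) = -19.085 dB → 83.96 dB SPL.

83.96 dB SPL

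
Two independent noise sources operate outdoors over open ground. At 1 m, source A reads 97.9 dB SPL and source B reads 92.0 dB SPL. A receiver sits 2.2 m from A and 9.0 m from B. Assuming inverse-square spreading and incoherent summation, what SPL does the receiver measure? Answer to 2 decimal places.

91.12 dB SPL

At the listener: L_A = 97.9 − 20·log₁₀(2.2) = 91.052 dB; L_B = 92.0 − 20·log₁₀(9.0) = 72.915 dB.
Combined: 10·log₁₀(10^(91.052/10)+10^(72.915/10)) = 91.12 dB SPL.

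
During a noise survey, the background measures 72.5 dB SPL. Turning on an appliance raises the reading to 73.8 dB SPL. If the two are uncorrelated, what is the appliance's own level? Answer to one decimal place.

67.9 dB SPL

Remove the background by subtracting linear intensities:
L_src = 10·log₁₀(10^(73.8/10) − 10^(72.5/10)) = 10·log₁₀(6206000) = 67.9 dB SPL.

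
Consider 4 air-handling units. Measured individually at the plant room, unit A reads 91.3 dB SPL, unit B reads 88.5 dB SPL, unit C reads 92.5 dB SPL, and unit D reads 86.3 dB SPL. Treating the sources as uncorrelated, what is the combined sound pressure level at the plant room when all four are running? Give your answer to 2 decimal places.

96.30 dB SPL

Add the sources as powers (linear), then convert back to dB:
L_total = 10·log₁₀(10^(91.3/10) + 10^(88.5/10) + 10^(92.5/10) + 10^(86.3/10)) = 10·log₁₀(4262000000) = 96.30 dB SPL.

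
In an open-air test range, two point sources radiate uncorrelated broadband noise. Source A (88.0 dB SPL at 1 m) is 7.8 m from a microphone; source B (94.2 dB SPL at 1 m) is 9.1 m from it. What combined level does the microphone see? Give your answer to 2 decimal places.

76.25 dB SPL

At the listener: L_A = 88.0 − 20·log₁₀(7.8) = 70.158 dB; L_B = 94.2 − 20·log₁₀(9.1) = 75.019 dB.
Combined: 10·log₁₀(10^(70.158/10)+10^(75.019/10)) = 76.25 dB SPL.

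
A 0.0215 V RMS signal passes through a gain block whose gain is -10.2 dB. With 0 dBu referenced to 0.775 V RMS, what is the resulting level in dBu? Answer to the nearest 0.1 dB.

-41.3 dBu

Input level: 20·log₁₀(0.0215/0.775) = -31.14 dBu.
Output: -31.14 − 10.2 = -41.3 dBu.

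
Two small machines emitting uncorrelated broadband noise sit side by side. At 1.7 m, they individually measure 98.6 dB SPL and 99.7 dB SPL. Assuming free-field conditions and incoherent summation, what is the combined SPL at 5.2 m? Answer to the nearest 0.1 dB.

92.5 dB SPL

Combined at 1.7 m: 10·log₁₀(10^(98.6/10)+10^(99.7/10)) = 102.20 dB SPL.
Then apply −20·log₁₀(5.2/1.7) = -9.71 dB → 92.5 dB SPL.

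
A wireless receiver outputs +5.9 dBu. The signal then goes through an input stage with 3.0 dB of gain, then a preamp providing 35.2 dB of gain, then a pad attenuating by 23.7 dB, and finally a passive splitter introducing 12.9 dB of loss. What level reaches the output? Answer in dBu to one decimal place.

+7.5 dBu

Cascaded gains and losses add directly in dB.
+5.9 + 3.0 + 35.2 − 23.7 − 12.9 = +7.5 dBu.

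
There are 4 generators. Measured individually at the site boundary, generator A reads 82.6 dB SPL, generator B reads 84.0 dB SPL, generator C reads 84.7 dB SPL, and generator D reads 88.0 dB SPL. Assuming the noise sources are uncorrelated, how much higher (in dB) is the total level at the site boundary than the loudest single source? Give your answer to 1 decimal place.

3.3 dB

Uncorrelated sources add in intensity (power), not in dB.
L_total = 10·log₁₀(10^(82.6/10) + 10^(84.0/10) + 10^(84.7/10) + 10^(88.0/10)) = 91.33 dB SPL.
Excess over the loudest (88.0 dB): 91.33 − 88.0 = 3.3 dB.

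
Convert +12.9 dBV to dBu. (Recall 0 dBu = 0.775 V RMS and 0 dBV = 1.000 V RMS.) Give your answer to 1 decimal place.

The offset between the scales is 20·log₁₀(0.775/1.000) = −2.214 dB.
So dBu = +12.9 + 2.214 = +15.1 dBu.

+15.1 dBu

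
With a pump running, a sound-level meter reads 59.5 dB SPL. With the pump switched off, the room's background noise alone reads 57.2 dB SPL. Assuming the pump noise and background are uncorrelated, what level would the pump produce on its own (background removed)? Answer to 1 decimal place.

55.6 dB SPL

Background correction is a power subtraction:
L_src = 10·log₁₀(10^(59.5/10) − 10^(57.2/10)) = 10·log₁₀(366400) = 55.6 dB SPL.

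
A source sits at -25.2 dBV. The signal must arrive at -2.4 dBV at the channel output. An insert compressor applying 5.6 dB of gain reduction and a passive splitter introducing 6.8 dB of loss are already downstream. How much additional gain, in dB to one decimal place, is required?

The required make-up gain is the shortfall in the dB sum.
G = -2.4 − (-25.2) + 5.6 + 6.8 = 35.2 dB.

35.2 dB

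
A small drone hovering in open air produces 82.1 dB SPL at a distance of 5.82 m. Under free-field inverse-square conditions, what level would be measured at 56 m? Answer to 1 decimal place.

Free-field point source: level drops by 20·log₁₀ of the distance ratio.
ΔL = −20·log₁₀(56/5.82) = -19.67 dB, so L₂ = 82.1 + (-19.67) = 62.4 dB SPL.

62.4 dB SPL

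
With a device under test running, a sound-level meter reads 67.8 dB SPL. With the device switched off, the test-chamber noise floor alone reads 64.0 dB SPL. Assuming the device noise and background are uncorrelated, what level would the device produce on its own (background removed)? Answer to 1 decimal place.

Subtract intensities: L_src = 10·log₁₀(10^(L_total/10) − 10^(L_bg/10)).
L_src = 10·log₁₀(10^(67.8/10) − 10^(64.0/10)) = 10·log₁₀(3514000) = 65.5 dB SPL.

65.5 dB SPL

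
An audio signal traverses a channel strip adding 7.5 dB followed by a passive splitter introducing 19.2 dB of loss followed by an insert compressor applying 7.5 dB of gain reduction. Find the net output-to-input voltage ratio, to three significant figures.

0.110

Net gain = 7.5 + (−19.2) + (−7.5) = -19.2 dB.
Voltage ratio = 10^(-19.2/20) = 0.110.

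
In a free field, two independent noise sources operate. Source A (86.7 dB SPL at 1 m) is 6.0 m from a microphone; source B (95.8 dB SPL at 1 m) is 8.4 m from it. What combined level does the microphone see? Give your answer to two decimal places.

At the listener: L_A = 86.7 − 20·log₁₀(6.0) = 71.137 dB; L_B = 95.8 − 20·log₁₀(8.4) = 77.314 dB.
Combined: 10·log₁₀(10^(71.137/10)+10^(77.314/10)) = 78.25 dB SPL.

78.25 dB SPL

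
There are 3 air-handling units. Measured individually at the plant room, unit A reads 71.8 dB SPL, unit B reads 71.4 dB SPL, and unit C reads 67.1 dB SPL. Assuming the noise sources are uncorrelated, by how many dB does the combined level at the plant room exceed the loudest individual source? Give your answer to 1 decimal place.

3.5 dB

Incoherent sources sum as intensities:
L_total = 10·log₁₀(10^(71.8/10) + 10^(71.4/10) + 10^(67.1/10)) = 75.32 dB SPL.
Excess over the loudest (71.8 dB): 75.32 − 71.8 = 3.5 dB.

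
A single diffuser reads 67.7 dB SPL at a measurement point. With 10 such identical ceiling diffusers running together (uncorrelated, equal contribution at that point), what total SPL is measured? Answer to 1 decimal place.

77.7 dB SPL

10 equal incoherent sources raise the level by 10·log₁₀(10) = 10.00 dB.
L_total = 67.7 + 10.00 = 77.7 dB SPL.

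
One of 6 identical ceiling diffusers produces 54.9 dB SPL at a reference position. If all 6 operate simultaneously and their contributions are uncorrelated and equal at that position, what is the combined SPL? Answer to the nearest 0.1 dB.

6 equal incoherent sources raise the level by 10·log₁₀(6) = 7.78 dB.
L_total = 54.9 + 7.78 = 62.7 dB SPL.

62.7 dB SPL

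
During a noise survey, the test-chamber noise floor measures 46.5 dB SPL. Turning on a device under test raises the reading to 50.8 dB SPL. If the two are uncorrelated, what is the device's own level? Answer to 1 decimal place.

48.8 dB SPL

Background correction is a power subtraction:
L_src = 10·log₁₀(10^(50.8/10) − 10^(46.5/10)) = 10·log₁₀(75560) = 48.8 dB SPL.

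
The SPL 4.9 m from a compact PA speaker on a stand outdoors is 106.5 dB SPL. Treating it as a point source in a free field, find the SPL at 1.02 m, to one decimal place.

120.1 dB SPL

For a point source in a free field, ΔL = −20·log₁₀(d₂/d₁).
ΔL = −20·log₁₀(1.02/4.9) = 13.63 dB, so L₂ = 106.5 + (13.63) = 120.1 dB SPL.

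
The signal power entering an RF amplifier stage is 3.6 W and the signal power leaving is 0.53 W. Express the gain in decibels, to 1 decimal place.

-8.3 dB

Power is a power quantity, so gain = 10·log₁₀(P_out/P_in).
10·log₁₀(0.53/3.6) = 10·log₁₀(0.1472) = -8.3 dB.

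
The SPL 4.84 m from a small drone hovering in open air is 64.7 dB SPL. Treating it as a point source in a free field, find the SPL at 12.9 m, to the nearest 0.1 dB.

56.2 dB SPL

For a point source in a free field, ΔL = −20·log₁₀(d₂/d₁).
ΔL = −20·log₁₀(12.9/4.84) = -8.51 dB, so L₂ = 64.7 + (-8.51) = 56.2 dB SPL.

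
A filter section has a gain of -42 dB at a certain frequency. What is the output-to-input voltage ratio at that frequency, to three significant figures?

Voltage ratio = 10^(dB/20).
10^(-42/20) = 10^(-2.100) = 0.00794.

0.00794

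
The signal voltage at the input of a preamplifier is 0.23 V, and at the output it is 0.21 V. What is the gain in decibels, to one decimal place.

-0.8 dB

For a voltage ratio, dB = 20·log₁₀(V₂/V₁).
20·log₁₀(0.21/0.23) = 20·log₁₀(0.9130) = -0.8 dB.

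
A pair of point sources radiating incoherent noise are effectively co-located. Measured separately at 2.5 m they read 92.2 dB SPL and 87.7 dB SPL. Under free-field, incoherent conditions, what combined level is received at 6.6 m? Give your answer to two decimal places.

Combined at 2.5 m: 10·log₁₀(10^(92.2/10)+10^(87.7/10)) = 93.519 dB SPL.
Then apply −20·log₁₀(6.6/2.5) = -8.432 dB → 85.09 dB SPL.

85.09 dB SPL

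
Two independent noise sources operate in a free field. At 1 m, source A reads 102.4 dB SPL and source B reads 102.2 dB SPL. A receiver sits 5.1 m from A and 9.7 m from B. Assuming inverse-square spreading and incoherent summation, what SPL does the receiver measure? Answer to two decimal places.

At the listener: L_A = 102.4 − 20·log₁₀(5.1) = 88.249 dB; L_B = 102.2 − 20·log₁₀(9.7) = 82.465 dB.
Combined: 10·log₁₀(10^(88.249/10)+10^(82.465/10)) = 89.27 dB SPL.

89.27 dB SPL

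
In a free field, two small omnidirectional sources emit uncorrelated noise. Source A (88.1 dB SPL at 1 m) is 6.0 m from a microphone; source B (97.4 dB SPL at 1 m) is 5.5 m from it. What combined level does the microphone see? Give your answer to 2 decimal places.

83.00 dB SPL

At the listener: L_A = 88.1 − 20·log₁₀(6.0) = 72.537 dB; L_B = 97.4 − 20·log₁₀(5.5) = 82.593 dB.
Combined: 10·log₁₀(10^(72.537/10)+10^(82.593/10)) = 83.00 dB SPL.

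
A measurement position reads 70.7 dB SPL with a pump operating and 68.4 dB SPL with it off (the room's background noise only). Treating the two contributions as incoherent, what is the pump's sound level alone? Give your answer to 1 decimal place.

66.8 dB SPL

Subtract intensities: L_src = 10·log₁₀(10^(L_total/10) − 10^(L_bg/10)).
L_src = 10·log₁₀(10^(70.7/10) − 10^(68.4/10)) = 10·log₁₀(4831000) = 66.8 dB SPL.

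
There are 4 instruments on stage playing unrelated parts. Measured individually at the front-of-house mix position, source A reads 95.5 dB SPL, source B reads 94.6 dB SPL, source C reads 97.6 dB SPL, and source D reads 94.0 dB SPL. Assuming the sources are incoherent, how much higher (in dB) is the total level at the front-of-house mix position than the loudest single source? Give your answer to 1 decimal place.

4.1 dB

Uncorrelated sources add in intensity (power), not in dB.
L_total = 10·log₁₀(10^(95.5/10) + 10^(94.6/10) + 10^(97.6/10) + 10^(94.0/10)) = 101.67 dB SPL.
Excess over the loudest (97.6 dB): 101.67 − 97.6 = 4.1 dB.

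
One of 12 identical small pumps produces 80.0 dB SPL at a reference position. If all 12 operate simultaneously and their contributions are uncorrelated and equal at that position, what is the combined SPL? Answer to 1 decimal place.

12 equal incoherent sources raise the level by 10·log₁₀(12) = 10.79 dB.
L_total = 80.0 + 10.79 = 90.8 dB SPL.

90.8 dB SPL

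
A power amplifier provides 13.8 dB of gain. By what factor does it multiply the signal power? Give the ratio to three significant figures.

24.0

Power ratio = 10^(dB/10).
10^(13.8/10) = 10^(1.380) = 24.0.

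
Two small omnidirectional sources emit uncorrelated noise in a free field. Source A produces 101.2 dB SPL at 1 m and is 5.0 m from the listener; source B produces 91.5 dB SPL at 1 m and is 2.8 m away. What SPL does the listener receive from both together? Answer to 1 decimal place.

88.5 dB SPL

At the listener: L_A = 101.2 − 20·log₁₀(5.0) = 87.22 dB; L_B = 91.5 − 20·log₁₀(2.8) = 82.56 dB.
Combined: 10·log₁₀(10^(87.22/10)+10^(82.56/10)) = 88.5 dB SPL.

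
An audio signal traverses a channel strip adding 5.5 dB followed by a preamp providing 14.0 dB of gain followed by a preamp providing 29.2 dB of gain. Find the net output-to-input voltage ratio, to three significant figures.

272

Net gain = 5.5 + 14.0 + 29.2 = 48.7 dB.
Voltage ratio = 10^(48.7/20) = 272.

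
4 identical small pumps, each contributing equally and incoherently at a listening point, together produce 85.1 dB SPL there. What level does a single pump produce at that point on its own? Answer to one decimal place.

79.1 dB SPL

4 equal incoherent sources add 10·log₁₀(4) = 6.02 dB over one source.
L_one = 85.1 − 6.02 = 79.1 dB SPL.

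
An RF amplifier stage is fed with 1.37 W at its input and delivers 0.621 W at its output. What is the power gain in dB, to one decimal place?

-3.4 dB

Power is a power quantity, so gain = 10·log₁₀(P_out/P_in).
10·log₁₀(0.621/1.37) = 10·log₁₀(0.4533) = -3.4 dB.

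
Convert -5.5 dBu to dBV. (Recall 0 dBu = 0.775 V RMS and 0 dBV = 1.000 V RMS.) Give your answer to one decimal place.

-7.7 dBV

The offset between the scales is 20·log₁₀(0.775/1.000) = −2.214 dB.
So dBV = -5.5 − 2.214 = -7.7 dBV.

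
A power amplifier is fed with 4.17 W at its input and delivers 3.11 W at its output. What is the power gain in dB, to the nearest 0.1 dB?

Power ratio → dB uses the 10·log₁₀ form:
10·log₁₀(3.11/4.17) = 10·log₁₀(0.7458) = -1.3 dB.

-1.3 dB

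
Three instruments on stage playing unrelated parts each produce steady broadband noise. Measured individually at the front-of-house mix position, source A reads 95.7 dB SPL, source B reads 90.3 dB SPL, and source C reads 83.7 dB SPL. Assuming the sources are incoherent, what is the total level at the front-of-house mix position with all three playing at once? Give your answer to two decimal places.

Incoherent sources sum as intensities:
L_total = 10·log₁₀(10^(95.7/10) + 10^(90.3/10) + 10^(83.7/10)) = 10·log₁₀(5021000000) = 97.01 dB SPL.

97.01 dB SPL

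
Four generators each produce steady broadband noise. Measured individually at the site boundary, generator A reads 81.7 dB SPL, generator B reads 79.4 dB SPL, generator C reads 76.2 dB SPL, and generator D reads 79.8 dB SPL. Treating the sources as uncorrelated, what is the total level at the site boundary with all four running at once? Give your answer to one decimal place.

85.7 dB SPL

Incoherent sources sum as intensities:
L_total = 10·log₁₀(10^(81.7/10) + 10^(79.4/10) + 10^(76.2/10) + 10^(79.8/10)) = 10·log₁₀(372200000) = 85.7 dB SPL.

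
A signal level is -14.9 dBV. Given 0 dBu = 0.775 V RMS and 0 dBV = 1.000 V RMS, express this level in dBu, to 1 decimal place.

-12.7 dBu

The offset between the scales is 20·log₁₀(0.775/1.000) = −2.214 dB.
So dBu = -14.9 + 2.214 = -12.7 dBu.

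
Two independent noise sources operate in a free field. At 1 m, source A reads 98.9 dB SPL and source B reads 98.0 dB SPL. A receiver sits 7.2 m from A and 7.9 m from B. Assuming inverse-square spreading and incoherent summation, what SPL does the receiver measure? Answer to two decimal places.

At the listener: L_A = 98.9 − 20·log₁₀(7.2) = 81.753 dB; L_B = 98.0 − 20·log₁₀(7.9) = 80.047 dB.
Combined: 10·log₁₀(10^(81.753/10)+10^(80.047/10)) = 83.99 dB SPL.

83.99 dB SPL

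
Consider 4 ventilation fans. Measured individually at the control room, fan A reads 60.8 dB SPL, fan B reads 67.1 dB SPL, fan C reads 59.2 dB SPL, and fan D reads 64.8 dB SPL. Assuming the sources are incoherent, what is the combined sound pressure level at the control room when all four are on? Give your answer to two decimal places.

70.08 dB SPL

Incoherent sources sum as intensities:
L_total = 10·log₁₀(10^(60.8/10) + 10^(67.1/10) + 10^(59.2/10) + 10^(64.8/10)) = 10·log₁₀(10180000) = 70.08 dB SPL.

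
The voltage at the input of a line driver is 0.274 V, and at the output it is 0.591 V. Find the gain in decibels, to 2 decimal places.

6.68 dB

Voltage ratio → dB uses the 20·log₁₀ form:
20·log₁₀(0.591/0.274) = 20·log₁₀(2.157) = 6.68 dB.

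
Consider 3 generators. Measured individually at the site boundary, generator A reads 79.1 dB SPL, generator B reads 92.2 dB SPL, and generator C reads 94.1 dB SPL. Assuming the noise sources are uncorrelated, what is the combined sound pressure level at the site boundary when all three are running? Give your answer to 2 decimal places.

Add the sources as powers (linear), then convert back to dB:
L_total = 10·log₁₀(10^(79.1/10) + 10^(92.2/10) + 10^(94.1/10)) = 10·log₁₀(4311000000) = 96.35 dB SPL.

96.35 dB SPL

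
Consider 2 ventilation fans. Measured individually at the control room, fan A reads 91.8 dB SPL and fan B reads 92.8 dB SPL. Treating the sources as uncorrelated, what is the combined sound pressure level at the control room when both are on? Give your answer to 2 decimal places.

95.34 dB SPL

Add the sources as powers (linear), then convert back to dB:
L_total = 10·log₁₀(10^(91.8/10) + 10^(92.8/10)) = 10·log₁₀(3419000000) = 95.34 dB SPL.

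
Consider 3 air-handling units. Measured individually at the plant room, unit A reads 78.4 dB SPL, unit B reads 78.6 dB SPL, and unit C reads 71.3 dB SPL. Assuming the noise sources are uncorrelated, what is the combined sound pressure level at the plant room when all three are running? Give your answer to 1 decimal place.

81.9 dB SPL

Incoherent sources sum as intensities:
L_total = 10·log₁₀(10^(78.4/10) + 10^(78.6/10) + 10^(71.3/10)) = 10·log₁₀(155100000) = 81.9 dB SPL.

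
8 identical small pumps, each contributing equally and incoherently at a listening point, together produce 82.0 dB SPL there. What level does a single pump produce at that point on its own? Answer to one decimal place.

8 equal incoherent sources add 10·log₁₀(8) = 9.03 dB over one source.
L_one = 82.0 − 9.03 = 73.0 dB SPL.

73.0 dB SPL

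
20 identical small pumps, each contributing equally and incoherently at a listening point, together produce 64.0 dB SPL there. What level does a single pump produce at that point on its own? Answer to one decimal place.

51.0 dB SPL

20 equal incoherent sources add 10·log₁₀(20) = 13.01 dB over one source.
L_one = 64.0 − 13.01 = 51.0 dB SPL.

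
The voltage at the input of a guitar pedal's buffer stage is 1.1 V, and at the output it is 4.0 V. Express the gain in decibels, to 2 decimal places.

11.21 dB

For a voltage ratio, dB = 20·log₁₀(V₂/V₁).
20·log₁₀(4.0/1.1) = 20·log₁₀(3.636) = 11.21 dB.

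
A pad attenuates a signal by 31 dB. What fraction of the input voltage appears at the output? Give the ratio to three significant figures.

0.0282

Voltage ratio = 10^(dB/20).
10^(-31/20) = 10^(-1.550) = 0.0282.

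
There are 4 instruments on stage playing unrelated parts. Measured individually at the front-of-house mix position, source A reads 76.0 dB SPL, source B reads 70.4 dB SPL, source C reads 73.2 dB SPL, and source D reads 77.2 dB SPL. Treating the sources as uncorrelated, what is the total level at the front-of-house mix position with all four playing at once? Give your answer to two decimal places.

80.94 dB SPL

Add the sources as powers (linear), then convert back to dB:
L_total = 10·log₁₀(10^(76.0/10) + 10^(70.4/10) + 10^(73.2/10) + 10^(77.2/10)) = 10·log₁₀(124100000) = 80.94 dB SPL.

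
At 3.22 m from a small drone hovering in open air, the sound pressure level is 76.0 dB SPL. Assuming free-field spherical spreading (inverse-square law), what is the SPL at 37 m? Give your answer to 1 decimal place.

Inverse-square spreading gives ΔL = −20·log₁₀(d₂/d₁).
ΔL = −20·log₁₀(37/3.22) = -21.21 dB, so L₂ = 76.0 + (-21.21) = 54.8 dB SPL.

54.8 dB SPL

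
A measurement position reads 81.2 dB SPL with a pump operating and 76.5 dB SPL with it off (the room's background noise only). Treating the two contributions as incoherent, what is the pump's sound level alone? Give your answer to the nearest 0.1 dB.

Subtract intensities: L_src = 10·log₁₀(10^(L_total/10) − 10^(L_bg/10)).
L_src = 10·log₁₀(10^(81.2/10) − 10^(76.5/10)) = 10·log₁₀(87160000) = 79.4 dB SPL.

79.4 dB SPL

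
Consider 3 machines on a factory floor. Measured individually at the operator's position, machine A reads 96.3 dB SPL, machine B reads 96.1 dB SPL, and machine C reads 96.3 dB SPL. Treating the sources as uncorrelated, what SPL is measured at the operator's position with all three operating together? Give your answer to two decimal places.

Incoherent sources sum as intensities:
L_total = 10·log₁₀(10^(96.3/10) + 10^(96.1/10) + 10^(96.3/10)) = 10·log₁₀(12605000000) = 101.01 dB SPL.

101.01 dB SPL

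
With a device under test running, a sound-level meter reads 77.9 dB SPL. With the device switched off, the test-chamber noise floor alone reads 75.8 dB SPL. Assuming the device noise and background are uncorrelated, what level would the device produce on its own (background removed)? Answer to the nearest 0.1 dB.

Background correction is a power subtraction:
L_src = 10·log₁₀(10^(77.9/10) − 10^(75.8/10)) = 10·log₁₀(23640000) = 73.7 dB SPL.

73.7 dB SPL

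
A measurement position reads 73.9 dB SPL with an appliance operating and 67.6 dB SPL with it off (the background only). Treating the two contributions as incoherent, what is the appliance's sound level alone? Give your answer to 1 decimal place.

72.7 dB SPL

Subtract intensities: L_src = 10·log₁₀(10^(L_total/10) − 10^(L_bg/10)).
L_src = 10·log₁₀(10^(73.9/10) − 10^(67.6/10)) = 10·log₁₀(18790000) = 72.7 dB SPL.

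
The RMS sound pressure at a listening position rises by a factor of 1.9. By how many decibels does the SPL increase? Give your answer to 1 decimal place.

Sound pressure is an amplitude quantity: ΔL = 20·log₁₀(p₂/p₁).
20·log₁₀(1.9) = 5.6 dB.

5.6 dB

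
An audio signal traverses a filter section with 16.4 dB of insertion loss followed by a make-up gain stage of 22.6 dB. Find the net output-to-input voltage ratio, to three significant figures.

Net gain = (−16.4) + 22.6 = 6.2 dB.
Voltage ratio = 10^(6.2/20) = 2.04.

2.04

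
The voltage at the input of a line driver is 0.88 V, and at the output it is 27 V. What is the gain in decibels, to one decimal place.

Voltage ratio → dB uses the 20·log₁₀ form:
20·log₁₀(27/0.88) = 20·log₁₀(30.68) = 29.7 dB.

29.7 dB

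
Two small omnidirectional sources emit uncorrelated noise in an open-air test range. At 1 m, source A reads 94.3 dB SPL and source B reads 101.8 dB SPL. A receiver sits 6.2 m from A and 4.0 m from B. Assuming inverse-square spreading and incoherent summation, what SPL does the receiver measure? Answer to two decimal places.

At the listener: L_A = 94.3 − 20·log₁₀(6.2) = 78.452 dB; L_B = 101.8 − 20·log₁₀(4.0) = 89.759 dB.
Combined: 10·log₁₀(10^(78.452/10)+10^(89.759/10)) = 90.07 dB SPL.

90.07 dB SPL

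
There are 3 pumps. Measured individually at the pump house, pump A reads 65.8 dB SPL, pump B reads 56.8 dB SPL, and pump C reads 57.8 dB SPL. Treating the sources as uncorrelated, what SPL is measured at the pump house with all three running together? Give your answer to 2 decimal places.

66.89 dB SPL

Incoherent sources sum as intensities:
L_total = 10·log₁₀(10^(65.8/10) + 10^(56.8/10) + 10^(57.8/10)) = 10·log₁₀(4883000) = 66.89 dB SPL.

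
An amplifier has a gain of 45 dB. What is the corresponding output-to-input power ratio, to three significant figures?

Power ratio = 10^(dB/10).
10^(45/10) = 10^(4.500) = 31600.

31600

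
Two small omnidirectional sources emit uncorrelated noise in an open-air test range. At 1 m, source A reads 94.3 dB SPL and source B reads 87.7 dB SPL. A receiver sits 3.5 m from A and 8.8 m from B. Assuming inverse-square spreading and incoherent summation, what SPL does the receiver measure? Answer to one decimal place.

83.6 dB SPL

At the listener: L_A = 94.3 − 20·log₁₀(3.5) = 83.42 dB; L_B = 87.7 − 20·log₁₀(8.8) = 68.81 dB.
Combined: 10·log₁₀(10^(83.42/10)+10^(68.81/10)) = 83.6 dB SPL.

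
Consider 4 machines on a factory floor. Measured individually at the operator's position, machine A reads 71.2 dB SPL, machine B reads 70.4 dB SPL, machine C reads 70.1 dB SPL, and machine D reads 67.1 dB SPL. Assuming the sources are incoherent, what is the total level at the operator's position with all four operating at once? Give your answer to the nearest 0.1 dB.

Uncorrelated sources add in intensity (power), not in dB.
L_total = 10·log₁₀(10^(71.2/10) + 10^(70.4/10) + 10^(70.1/10) + 10^(67.1/10)) = 10·log₁₀(39510000) = 76.0 dB SPL.

76.0 dB SPL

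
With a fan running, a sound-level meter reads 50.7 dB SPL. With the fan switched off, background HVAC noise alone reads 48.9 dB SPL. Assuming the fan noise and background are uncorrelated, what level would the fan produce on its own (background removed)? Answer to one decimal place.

46.0 dB SPL

Subtract intensities: L_src = 10·log₁₀(10^(L_total/10) − 10^(L_bg/10)).
L_src = 10·log₁₀(10^(50.7/10) − 10^(48.9/10)) = 10·log₁₀(39870) = 46.0 dB SPL.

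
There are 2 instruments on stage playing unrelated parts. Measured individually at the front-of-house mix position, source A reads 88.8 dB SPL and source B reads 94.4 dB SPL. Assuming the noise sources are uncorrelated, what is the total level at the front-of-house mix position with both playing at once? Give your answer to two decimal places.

Incoherent sources sum as intensities:
L_total = 10·log₁₀(10^(88.8/10) + 10^(94.4/10)) = 10·log₁₀(3513000000) = 95.46 dB SPL.

95.46 dB SPL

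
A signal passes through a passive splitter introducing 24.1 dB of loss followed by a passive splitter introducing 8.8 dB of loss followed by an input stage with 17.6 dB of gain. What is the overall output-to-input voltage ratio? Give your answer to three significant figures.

Net gain = (−24.1) + (−8.8) + 17.6 = -15.3 dB.
Voltage ratio = 10^(-15.3/20) = 0.172.

0.172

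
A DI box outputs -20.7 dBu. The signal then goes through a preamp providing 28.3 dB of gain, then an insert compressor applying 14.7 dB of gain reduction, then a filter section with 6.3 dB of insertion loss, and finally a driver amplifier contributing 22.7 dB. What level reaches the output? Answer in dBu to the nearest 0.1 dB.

+9.3 dBu

Cascaded gains and losses add directly in dB.
-20.7 + 28.3 − 14.7 − 6.3 + 22.7 = +9.3 dBu.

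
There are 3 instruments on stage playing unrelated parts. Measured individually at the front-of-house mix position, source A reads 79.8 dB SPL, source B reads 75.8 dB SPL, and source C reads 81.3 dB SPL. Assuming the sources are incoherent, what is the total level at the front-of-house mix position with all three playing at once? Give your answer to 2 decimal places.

84.29 dB SPL

Uncorrelated sources add in intensity (power), not in dB.
L_total = 10·log₁₀(10^(79.8/10) + 10^(75.8/10) + 10^(81.3/10)) = 10·log₁₀(268400000) = 84.29 dB SPL.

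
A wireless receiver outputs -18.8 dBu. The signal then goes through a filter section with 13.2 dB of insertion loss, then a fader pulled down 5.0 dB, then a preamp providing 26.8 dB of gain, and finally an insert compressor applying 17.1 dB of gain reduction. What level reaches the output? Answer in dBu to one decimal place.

-27.3 dBu

Gain stages sum in dB:
-18.8 − 13.2 − 5.0 + 26.8 − 17.1 = -27.3 dBu.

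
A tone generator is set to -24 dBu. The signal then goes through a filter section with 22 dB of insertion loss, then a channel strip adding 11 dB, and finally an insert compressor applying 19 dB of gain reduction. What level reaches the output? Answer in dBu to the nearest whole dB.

In dB, series stages simply add:
-24 − 22 + 11 − 19 = -54 dBu.

-54 dBu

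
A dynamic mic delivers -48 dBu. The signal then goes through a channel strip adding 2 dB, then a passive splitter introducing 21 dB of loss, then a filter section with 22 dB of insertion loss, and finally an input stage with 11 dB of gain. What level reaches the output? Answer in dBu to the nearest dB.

-78 dBu

Cascaded gains and losses add directly in dB.
-48 + 2 − 21 − 22 + 11 = -78 dBu.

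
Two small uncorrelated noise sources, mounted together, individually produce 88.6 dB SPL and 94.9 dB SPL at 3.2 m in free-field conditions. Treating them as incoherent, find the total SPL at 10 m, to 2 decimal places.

Combined at 3.2 m: 10·log₁₀(10^(88.6/10)+10^(94.9/10)) = 95.815 dB SPL.
Then apply −20·log₁₀(10/3.2) = -9.897 dB → 85.92 dB SPL.

85.92 dB SPL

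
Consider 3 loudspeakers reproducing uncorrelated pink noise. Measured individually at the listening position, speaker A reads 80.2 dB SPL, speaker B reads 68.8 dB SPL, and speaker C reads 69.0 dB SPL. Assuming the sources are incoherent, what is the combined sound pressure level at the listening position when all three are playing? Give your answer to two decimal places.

80.80 dB SPL

Uncorrelated sources add in intensity (power), not in dB.
L_total = 10·log₁₀(10^(80.2/10) + 10^(68.8/10) + 10^(69.0/10)) = 10·log₁₀(120200000) = 80.80 dB SPL.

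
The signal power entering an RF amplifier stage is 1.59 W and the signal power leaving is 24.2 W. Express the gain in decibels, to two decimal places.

For a power ratio, dB = 10·log₁₀(P₂/P₁).
10·log₁₀(24.2/1.59) = 10·log₁₀(15.22) = 11.82 dB.

11.82 dB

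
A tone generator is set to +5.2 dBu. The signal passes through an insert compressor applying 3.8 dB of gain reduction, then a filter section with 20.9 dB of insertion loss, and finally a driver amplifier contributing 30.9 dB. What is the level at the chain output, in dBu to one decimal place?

In dB, series stages simply add:
+5.2 − 3.8 − 20.9 + 30.9 = +11.4 dBu.

+11.4 dBu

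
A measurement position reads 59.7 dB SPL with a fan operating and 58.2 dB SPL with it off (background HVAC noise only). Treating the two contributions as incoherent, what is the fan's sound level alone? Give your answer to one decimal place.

54.4 dB SPL

Background correction is a power subtraction:
L_src = 10·log₁₀(10^(59.7/10) − 10^(58.2/10)) = 10·log₁₀(272600) = 54.4 dB SPL.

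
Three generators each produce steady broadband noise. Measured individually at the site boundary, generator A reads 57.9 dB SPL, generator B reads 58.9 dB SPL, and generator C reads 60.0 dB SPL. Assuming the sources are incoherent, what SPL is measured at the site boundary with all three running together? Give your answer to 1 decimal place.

Uncorrelated sources add in intensity (power), not in dB.
L_total = 10·log₁₀(10^(57.9/10) + 10^(58.9/10) + 10^(60.0/10)) = 10·log₁₀(2393000) = 63.8 dB SPL.

63.8 dB SPL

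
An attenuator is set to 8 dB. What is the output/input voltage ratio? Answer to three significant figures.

0.398

Voltage ratio = 10^(dB/20).
10^(-8/20) = 10^(-0.4000) = 0.398.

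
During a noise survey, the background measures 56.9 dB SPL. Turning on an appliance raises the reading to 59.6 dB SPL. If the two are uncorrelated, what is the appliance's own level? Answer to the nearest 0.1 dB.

56.3 dB SPL

Remove the background by subtracting linear intensities:
L_src = 10·log₁₀(10^(59.6/10) − 10^(56.9/10)) = 10·log₁₀(422200) = 56.3 dB SPL.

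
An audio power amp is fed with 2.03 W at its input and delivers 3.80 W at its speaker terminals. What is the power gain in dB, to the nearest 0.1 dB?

For a power ratio, dB = 10·log₁₀(P₂/P₁).
10·log₁₀(3.80/2.03) = 10·log₁₀(1.872) = 2.7 dB.

2.7 dB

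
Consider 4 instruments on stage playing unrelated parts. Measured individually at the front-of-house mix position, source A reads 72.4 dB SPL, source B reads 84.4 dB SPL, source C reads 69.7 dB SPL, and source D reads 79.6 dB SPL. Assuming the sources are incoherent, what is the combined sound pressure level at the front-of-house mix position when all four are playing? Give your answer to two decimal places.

Incoherent sources sum as intensities:
L_total = 10·log₁₀(10^(72.4/10) + 10^(84.4/10) + 10^(69.7/10) + 10^(79.6/10)) = 10·log₁₀(393300000) = 85.95 dB SPL.

85.95 dB SPL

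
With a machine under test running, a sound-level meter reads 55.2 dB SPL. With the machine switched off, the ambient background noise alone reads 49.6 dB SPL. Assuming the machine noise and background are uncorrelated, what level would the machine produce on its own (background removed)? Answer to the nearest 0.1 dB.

53.8 dB SPL

Subtract intensities: L_src = 10·log₁₀(10^(L_total/10) − 10^(L_bg/10)).
L_src = 10·log₁₀(10^(55.2/10) − 10^(49.6/10)) = 10·log₁₀(239900) = 53.8 dB SPL.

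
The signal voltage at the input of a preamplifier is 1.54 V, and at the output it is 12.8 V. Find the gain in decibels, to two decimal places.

For a voltage ratio, dB = 20·log₁₀(V₂/V₁).
20·log₁₀(12.8/1.54) = 20·log₁₀(8.312) = 18.39 dB.

18.39 dB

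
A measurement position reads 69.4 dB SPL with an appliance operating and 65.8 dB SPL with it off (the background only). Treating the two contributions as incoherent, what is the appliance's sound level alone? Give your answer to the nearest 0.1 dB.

Remove the background by subtracting linear intensities:
L_src = 10·log₁₀(10^(69.4/10) − 10^(65.8/10)) = 10·log₁₀(4908000) = 66.9 dB SPL.

66.9 dB SPL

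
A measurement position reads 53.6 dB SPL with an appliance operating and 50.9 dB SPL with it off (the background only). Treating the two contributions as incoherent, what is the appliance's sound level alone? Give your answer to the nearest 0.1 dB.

Subtract intensities: L_src = 10·log₁₀(10^(L_total/10) − 10^(L_bg/10)).
L_src = 10·log₁₀(10^(53.6/10) − 10^(50.9/10)) = 10·log₁₀(106100) = 50.3 dB SPL.

50.3 dB SPL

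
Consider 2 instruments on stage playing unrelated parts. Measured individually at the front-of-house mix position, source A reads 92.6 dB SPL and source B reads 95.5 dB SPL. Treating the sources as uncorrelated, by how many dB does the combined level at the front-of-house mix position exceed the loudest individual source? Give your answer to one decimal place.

Add the sources as powers (linear), then convert back to dB:
L_total = 10·log₁₀(10^(92.6/10) + 10^(95.5/10)) = 97.30 dB SPL.
Excess over the loudest (95.5 dB): 97.30 − 95.5 = 1.8 dB.

1.8 dB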